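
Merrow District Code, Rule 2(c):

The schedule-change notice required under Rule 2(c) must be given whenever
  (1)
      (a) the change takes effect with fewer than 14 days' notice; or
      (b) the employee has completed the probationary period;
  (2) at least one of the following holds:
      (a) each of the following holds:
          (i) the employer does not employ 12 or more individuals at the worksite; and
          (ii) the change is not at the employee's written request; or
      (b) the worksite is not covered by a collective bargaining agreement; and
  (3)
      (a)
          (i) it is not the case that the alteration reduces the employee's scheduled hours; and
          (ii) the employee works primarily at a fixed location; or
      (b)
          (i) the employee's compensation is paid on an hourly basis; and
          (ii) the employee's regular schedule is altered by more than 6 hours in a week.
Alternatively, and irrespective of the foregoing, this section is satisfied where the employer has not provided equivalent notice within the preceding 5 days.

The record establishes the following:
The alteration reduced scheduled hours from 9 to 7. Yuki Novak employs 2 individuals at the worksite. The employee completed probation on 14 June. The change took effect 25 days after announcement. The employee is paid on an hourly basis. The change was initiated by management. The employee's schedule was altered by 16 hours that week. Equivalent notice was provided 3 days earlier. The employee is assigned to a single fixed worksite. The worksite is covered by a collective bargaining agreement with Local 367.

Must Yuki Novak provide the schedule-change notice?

Yes — required.

(a) < 14 days' notice — not met.
(b) past probation — holds.
(1) = F OR T = true.
(i) not (≥ 12 at site) — satisfied.
(ii) not employee-requested — met.
(a) = T AND T = true.
(b) no CBA — not met.
So (2) is satisfied (T OR F).
(i) not (hours reduced) — not satisfied.
(ii) fixed location — satisfied.
So (a) is not satisfied (F AND T).
(i) hourly-paid — met.
(ii) schedule shift > 6h — met.
(b): T AND T → true.
So (3) is satisfied (F OR T).
Overall: T AND T AND T → true.
Exception (no recent notice) — not satisfied.
Result: main true OR exception false → true.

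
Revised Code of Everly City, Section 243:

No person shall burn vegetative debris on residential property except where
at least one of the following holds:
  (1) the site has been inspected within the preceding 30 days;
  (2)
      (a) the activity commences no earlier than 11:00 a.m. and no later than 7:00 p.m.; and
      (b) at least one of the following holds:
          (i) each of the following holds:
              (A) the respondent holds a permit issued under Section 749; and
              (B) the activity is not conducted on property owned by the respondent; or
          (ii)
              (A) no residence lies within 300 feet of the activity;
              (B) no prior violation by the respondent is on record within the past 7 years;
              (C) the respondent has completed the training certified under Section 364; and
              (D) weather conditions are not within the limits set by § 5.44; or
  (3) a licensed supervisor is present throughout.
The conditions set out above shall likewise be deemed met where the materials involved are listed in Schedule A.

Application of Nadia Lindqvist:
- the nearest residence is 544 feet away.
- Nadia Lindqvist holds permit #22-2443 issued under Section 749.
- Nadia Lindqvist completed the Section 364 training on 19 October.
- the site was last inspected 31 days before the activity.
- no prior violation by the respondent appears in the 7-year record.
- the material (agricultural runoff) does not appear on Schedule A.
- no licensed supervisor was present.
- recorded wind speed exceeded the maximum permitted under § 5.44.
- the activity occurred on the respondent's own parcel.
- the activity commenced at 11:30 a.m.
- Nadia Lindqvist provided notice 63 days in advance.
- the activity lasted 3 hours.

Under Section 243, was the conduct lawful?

Yes — lawful.

(1) site inspected — not met.
(a) start within hours — holds.
(A) holds permit — met.
(B) not (own property) — not satisfied.
(i): T AND F → false.
(A) no residence in 300 ft — satisfied.
(B) no prior violation — satisfied.
(C) training certified — satisfied.
(D) not (weather ok) — satisfied.
So (ii) is satisfied (T AND T AND T AND T).
(b) = F OR T = true.
(2) = T AND T = true.
(3) supervisor present — fails.
Overall: F OR T OR F → true.
Exception (Schedule A material) — not satisfied.
Result: main true OR exception false → true.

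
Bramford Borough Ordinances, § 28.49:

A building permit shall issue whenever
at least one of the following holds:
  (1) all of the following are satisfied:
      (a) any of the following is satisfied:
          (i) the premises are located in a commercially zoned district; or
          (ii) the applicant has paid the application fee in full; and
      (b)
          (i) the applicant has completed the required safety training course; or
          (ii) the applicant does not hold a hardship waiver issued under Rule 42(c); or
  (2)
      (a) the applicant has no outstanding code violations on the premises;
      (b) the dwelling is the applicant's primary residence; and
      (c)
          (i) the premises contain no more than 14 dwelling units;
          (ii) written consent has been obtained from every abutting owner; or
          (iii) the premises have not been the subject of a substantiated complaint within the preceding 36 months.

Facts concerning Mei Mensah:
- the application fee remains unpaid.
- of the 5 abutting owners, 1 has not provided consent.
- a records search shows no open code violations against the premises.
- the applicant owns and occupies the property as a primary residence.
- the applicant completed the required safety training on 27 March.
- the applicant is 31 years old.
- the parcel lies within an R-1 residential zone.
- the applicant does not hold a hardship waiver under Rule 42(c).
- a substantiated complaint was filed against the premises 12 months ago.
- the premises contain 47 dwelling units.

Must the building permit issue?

(i) commercially zoned — not met.
(ii) fee paid — fails.
(a) = F OR F = false.
(i) safety training — satisfied.
(ii) not (hardship waiver) — met.
So (b) is satisfied (T OR T).
So (1) is not satisfied (F AND T).
(a) no code violations — holds.
(b) primary residence — holds.
(i) ≤ 14 units — not satisfied.
(ii) all abutters consent — not met.
(iii) no complaint in 36 mo. — not satisfied.
(c): F OR F OR F → false.
(2) = T AND T AND F = false.
So Overall is not satisfied (F OR F).

No — denied.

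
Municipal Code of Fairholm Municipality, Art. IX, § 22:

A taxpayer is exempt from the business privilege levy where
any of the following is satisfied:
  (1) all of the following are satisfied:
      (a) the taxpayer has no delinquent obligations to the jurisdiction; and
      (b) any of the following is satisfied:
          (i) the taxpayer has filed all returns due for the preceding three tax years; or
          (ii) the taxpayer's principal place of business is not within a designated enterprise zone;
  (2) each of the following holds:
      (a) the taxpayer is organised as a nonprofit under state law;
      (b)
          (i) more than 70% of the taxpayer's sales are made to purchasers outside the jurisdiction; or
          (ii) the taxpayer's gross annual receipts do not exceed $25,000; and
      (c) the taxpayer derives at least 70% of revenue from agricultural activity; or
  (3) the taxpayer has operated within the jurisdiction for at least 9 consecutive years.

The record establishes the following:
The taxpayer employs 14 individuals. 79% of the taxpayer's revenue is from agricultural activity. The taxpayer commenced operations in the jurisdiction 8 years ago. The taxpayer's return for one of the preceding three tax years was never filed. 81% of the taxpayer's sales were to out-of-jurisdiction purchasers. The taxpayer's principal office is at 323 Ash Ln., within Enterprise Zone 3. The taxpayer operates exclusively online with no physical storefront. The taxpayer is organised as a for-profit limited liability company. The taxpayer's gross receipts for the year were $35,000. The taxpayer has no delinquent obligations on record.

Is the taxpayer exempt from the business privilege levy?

(a) no delinquency — holds.
(i) returns current — fails.
(ii) not (in enterprise zone) — not satisfied.
(b) = F OR F = false.
(1): T AND F → false.
(a) nonprofit — not met.
(i) >70% out-of-jur. sales — met.
(ii) receipts ≤ $25,000 — not satisfied.
(b) = T OR F = true.
(c) ≥70% agricultural — satisfied.
So (2) is not satisfied (F AND T AND T).
(3) ≥ 9 yrs in jurisdiction — not met.
Overall: F OR F OR F → false.

No — not exempt.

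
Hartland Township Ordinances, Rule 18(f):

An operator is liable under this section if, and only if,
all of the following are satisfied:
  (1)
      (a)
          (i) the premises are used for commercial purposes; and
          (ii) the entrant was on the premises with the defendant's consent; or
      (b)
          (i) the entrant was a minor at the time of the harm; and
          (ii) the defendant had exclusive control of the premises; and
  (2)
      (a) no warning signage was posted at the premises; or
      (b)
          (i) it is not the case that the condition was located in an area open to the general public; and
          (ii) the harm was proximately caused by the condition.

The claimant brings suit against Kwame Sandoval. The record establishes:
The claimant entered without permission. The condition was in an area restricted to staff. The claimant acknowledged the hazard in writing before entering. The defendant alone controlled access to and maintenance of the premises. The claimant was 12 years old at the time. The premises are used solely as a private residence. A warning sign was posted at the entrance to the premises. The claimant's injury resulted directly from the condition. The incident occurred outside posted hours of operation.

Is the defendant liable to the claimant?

Yes — liable.

(i) commercial use — not satisfied.
(ii) consent to enter — not satisfied.
So (a) is not satisfied (F AND F).
(i) entrant a minor — holds.
(ii) exclusive control — satisfied.
(b): T AND T → true.
(1): F OR T → true.
(a) no signage posted — fails.
(i) not (public area) — met.
(ii) proximate cause — met.
So (b) is satisfied (T AND T).
(2): F OR T → true.
So Overall is satisfied (T AND T).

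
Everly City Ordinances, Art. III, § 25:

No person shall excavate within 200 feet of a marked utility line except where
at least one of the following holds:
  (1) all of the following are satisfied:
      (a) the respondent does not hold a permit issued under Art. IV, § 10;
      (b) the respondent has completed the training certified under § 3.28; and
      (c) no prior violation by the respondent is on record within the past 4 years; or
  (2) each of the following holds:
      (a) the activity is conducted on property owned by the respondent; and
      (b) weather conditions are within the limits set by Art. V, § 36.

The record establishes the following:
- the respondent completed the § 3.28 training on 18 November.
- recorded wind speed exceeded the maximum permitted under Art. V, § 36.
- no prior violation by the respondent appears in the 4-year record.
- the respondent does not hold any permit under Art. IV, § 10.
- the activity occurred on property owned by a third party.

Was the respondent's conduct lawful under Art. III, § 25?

(a) not (holds permit) — holds.
(b) training certified — satisfied.
(c) no prior violation — satisfied.
(1): T AND T AND T → true.
(a) own property — not satisfied.
(b) weather ok — not met.
So (2) is not satisfied (F AND F).
Overall = T OR F = true.

Yes — lawful.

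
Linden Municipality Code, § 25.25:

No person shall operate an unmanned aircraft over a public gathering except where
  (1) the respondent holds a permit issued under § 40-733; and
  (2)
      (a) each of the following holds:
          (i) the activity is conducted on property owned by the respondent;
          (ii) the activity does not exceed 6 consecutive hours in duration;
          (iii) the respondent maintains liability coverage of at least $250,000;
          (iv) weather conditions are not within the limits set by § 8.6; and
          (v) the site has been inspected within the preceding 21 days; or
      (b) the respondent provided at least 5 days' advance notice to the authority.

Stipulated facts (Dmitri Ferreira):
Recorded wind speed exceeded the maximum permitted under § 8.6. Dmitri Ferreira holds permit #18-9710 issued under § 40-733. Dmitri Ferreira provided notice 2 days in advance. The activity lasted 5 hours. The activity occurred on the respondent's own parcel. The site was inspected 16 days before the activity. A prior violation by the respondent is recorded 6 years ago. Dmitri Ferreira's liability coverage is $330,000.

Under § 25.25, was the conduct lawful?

(1) holds permit — met.
(i) own property — satisfied.
(ii) ≤ 6 hrs duration — holds.
(iii) coverage ≥ $250,000 — holds.
(iv) not (weather ok) — holds.
(v) site inspected — holds.
(a): T AND T AND T AND T AND T → true.
(b) ≥5 days' notice — fails.
(2): T OR F → true.
Overall: T AND T → true.

Yes — lawful.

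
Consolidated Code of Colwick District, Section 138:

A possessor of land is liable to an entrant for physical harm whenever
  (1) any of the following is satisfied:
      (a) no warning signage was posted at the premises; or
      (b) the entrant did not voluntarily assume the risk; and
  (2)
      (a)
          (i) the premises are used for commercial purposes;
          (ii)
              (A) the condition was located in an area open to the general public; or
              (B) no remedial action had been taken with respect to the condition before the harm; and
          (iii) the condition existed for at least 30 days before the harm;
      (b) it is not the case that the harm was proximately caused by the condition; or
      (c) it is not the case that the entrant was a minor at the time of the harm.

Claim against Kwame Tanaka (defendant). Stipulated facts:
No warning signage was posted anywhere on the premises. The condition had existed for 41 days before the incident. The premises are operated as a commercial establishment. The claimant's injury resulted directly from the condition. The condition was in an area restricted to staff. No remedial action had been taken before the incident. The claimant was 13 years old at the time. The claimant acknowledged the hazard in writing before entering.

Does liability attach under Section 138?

Yes — liable.

(a) no signage posted — met.
(b) no assumed risk — fails.
(1) = T OR F = true.
(i) commercial use — holds.
(A) public area — not satisfied.
(B) no remedial action — satisfied.
(ii) = F OR T = true.
(iii) condition ≥30 days old — satisfied.
(a) = T AND T AND T = true.
(b) not (proximate cause) — not satisfied.
(c) not (entrant a minor) — not satisfied.
So (2) is satisfied (T OR F OR F).
So Overall is satisfied (T AND T).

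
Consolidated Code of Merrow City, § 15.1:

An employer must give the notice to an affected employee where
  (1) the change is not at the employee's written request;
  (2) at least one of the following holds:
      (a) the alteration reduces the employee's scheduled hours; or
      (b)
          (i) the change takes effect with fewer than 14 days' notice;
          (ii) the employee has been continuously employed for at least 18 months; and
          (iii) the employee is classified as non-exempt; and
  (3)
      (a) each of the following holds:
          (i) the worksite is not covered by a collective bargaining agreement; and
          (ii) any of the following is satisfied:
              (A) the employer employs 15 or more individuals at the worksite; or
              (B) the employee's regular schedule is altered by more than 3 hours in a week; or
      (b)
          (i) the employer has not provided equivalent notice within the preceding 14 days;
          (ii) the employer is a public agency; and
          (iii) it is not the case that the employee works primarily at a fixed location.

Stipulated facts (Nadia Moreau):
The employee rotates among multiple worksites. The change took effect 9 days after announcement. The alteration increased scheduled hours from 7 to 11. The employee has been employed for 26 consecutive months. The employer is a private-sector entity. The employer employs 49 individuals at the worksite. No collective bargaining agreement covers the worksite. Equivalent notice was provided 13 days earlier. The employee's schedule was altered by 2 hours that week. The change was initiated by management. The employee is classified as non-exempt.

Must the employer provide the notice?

(1) not employee-requested — satisfied.
(a) hours reduced — not satisfied.
(i) < 14 days' notice — satisfied.
(ii) tenure ≥ 18 mo. — holds.
(iii) non-exempt — holds.
So (b) is satisfied (T AND T AND T).
So (2) is satisfied (F OR T).
(i) no CBA — met.
(A) ≥ 15 at site — met.
(B) schedule shift > 3h — fails.
(ii): T OR F → true.
So (a) is satisfied (T AND T).
(i) no recent notice — not satisfied.
(ii) public agency — not met.
(iii) not (fixed location) — satisfied.
(b): F AND F AND T → false.
(3): T OR F → true.
So Overall is satisfied (T AND T AND T).

Yes — required.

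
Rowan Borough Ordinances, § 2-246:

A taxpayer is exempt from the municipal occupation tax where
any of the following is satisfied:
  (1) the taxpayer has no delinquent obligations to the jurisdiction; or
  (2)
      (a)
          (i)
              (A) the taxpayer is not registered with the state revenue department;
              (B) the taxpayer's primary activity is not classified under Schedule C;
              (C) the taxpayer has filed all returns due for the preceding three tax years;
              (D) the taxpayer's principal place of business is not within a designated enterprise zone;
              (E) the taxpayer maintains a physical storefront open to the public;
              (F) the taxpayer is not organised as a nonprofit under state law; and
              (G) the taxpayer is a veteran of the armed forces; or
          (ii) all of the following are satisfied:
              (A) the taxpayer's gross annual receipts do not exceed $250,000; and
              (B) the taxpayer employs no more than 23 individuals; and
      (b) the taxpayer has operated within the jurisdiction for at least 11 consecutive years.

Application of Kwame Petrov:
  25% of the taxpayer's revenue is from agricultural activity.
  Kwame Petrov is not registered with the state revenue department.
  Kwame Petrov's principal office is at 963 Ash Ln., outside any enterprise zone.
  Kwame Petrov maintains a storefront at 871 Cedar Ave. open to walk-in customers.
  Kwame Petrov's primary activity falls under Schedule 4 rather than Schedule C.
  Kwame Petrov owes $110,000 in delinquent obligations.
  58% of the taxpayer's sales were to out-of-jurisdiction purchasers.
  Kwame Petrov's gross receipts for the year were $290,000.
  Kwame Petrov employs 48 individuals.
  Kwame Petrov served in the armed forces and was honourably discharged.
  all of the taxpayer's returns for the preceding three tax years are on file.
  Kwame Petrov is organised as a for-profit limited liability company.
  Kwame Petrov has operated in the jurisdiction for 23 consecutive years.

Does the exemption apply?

Yes — exempt.

(1) no delinquency — not satisfied.
(A) not (state-registered) — met.
(B) not (Schedule C activity) — satisfied.
(C) returns current — satisfied.
(D) not (in enterprise zone) — holds.
(E) has storefront — met.
(F) not (nonprofit) — met.
(G) veteran — holds.
(i): T AND T AND T AND T AND T AND T AND T → true.
(A) receipts ≤ $250,000 — not met.
(B) ≤ 23 employees — fails.
(ii) = F AND F = false.
(a) = T OR F = true.
(b) ≥ 11 yrs in jurisdiction — satisfied.
(2): T AND T → true.
Overall: F OR T → true.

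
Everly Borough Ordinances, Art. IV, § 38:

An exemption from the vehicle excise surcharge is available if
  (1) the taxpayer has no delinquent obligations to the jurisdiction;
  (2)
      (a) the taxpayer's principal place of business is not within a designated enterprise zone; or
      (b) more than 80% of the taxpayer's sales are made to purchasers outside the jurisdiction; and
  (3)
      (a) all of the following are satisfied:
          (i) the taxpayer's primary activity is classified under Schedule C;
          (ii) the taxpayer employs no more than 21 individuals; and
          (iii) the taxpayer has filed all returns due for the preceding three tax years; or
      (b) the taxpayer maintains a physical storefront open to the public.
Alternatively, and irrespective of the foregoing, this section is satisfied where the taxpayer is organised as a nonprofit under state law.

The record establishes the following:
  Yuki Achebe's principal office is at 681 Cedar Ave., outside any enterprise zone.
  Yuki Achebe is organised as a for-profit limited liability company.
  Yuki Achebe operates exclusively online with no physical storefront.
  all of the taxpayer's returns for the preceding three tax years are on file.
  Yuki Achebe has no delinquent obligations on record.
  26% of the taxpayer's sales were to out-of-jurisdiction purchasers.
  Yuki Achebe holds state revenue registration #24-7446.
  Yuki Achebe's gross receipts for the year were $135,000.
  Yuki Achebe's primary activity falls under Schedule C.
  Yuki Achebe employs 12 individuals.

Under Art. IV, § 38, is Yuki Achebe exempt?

Yes — exempt.

(1) no delinquency — holds.
(a) not (in enterprise zone) — holds.
(b) >80% out-of-jur. sales — not met.
(2) = T OR F = true.
(i) Schedule C activity — met.
(ii) ≤ 21 employees — met.
(iii) returns current — holds.
(a) = T AND T AND T = true.
(b) has storefront — not met.
(3): T OR F → true.
So Overall is satisfied (T AND T AND T).
Exception (nonprofit) — not satisfied.
Result: main true OR exception false → true.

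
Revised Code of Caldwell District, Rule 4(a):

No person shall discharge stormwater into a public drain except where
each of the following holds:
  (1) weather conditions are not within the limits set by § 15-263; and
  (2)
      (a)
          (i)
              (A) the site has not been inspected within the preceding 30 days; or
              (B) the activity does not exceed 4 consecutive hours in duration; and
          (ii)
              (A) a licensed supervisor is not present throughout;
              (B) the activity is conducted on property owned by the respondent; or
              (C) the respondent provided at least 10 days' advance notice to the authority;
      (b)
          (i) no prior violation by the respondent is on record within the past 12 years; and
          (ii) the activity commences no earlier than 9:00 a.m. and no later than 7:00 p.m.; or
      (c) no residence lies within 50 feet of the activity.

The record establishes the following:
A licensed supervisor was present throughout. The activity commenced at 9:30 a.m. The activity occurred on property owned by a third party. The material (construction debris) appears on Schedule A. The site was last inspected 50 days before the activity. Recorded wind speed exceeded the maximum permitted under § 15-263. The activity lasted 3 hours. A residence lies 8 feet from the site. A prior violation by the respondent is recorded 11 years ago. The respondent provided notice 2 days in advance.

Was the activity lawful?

No — unlawful.

(1) not (weather ok) — holds.
(A) not (site inspected) — satisfied.
(B) ≤ 4 hrs duration — met.
So (i) is satisfied (T OR T).
(A) not (supervisor present) — not satisfied.
(B) own property — not met.
(C) ≥10 days' notice — not satisfied.
(ii): F OR F OR F → false.
(a) = T AND F = false.
(i) no prior violation — fails.
(ii) start within hours — satisfied.
(b): F AND T → false.
(c) no residence in 50 ft — not satisfied.
(2) = F OR F OR F = false.
Overall: T AND F → false.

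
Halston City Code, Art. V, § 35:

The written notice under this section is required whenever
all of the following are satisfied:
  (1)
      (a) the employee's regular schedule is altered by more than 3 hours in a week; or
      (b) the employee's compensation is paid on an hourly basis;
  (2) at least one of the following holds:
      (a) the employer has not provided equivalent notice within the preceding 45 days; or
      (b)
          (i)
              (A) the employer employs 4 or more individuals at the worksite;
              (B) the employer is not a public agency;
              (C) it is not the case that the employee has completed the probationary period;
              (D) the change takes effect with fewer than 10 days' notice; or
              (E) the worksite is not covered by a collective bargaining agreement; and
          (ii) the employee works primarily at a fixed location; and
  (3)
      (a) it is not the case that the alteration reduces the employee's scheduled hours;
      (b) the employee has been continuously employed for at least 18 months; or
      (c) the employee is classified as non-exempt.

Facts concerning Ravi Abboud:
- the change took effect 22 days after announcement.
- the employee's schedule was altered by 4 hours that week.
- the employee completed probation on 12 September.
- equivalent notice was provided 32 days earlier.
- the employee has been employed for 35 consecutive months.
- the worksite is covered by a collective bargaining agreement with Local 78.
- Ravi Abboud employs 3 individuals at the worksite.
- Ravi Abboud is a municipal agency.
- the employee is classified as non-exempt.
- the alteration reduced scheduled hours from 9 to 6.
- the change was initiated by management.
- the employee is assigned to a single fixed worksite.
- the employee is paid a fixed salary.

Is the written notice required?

(a) schedule shift > 3h — met.
(b) hourly-paid — not satisfied.
(1): T OR F → true.
(a) no recent notice — not met.
(A) ≥ 4 at site — not satisfied.
(B) not (public agency) — fails.
(C) not (past probation) — not satisfied.
(D) < 10 days' notice — not met.
(E) no CBA — not satisfied.
So (i) is not satisfied (F OR F OR F OR F OR F).
(ii) fixed location — satisfied.
(b) = F AND T = false.
(2): F OR F → false.
(a) not (hours reduced) — not satisfied.
(b) tenure ≥ 18 mo. — met.
(c) non-exempt — holds.
(3) = F OR T OR T = true.
So Overall is not satisfied (T AND F AND T).

No — not required.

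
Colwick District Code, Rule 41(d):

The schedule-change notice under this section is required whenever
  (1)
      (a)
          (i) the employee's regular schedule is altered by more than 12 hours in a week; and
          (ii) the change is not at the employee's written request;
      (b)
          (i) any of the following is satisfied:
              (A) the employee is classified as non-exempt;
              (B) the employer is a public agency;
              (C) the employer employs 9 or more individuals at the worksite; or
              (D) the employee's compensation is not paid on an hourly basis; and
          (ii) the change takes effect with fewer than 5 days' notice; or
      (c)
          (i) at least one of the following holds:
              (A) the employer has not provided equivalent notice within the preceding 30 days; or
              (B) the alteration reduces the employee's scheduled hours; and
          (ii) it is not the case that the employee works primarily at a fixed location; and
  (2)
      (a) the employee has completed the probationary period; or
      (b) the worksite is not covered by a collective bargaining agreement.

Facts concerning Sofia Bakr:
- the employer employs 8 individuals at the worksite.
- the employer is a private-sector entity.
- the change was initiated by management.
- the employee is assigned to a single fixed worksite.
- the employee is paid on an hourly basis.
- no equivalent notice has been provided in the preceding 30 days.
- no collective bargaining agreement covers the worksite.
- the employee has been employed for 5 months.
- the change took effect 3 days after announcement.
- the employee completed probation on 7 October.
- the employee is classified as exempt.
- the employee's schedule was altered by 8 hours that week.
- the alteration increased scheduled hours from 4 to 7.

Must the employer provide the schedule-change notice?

(i) schedule shift > 12h — fails.
(ii) not employee-requested — met.
(a): F AND T → false.
(A) non-exempt — fails.
(B) public agency — fails.
(C) ≥ 9 at site — not met.
(D) not (hourly-paid) — fails.
So (i) is not satisfied (F OR F OR F OR F).
(ii) < 5 days' notice — satisfied.
So (b) is not satisfied (F AND T).
(A) no recent notice — satisfied.
(B) hours reduced — not met.
So (i) is satisfied (T OR F).
(ii) not (fixed location) — not satisfied.
(c): T AND F → false.
(1): F OR F OR F → false.
(a) past probation — holds.
(b) no CBA — satisfied.
(2) = T OR T = true.
Overall = F AND T = false.

No — not required.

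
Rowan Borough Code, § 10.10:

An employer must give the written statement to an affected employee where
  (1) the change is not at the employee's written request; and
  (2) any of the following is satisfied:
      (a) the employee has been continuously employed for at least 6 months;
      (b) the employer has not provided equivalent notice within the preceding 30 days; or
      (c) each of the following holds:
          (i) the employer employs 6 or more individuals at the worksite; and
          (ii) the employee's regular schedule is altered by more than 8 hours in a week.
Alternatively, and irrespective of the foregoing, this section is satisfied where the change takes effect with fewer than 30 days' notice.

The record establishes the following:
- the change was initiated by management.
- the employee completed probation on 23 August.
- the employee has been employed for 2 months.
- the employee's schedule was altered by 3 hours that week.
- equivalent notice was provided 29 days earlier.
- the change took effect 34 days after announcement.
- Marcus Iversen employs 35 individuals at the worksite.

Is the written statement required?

No — not required.

(1) not employee-requested — met.
(a) tenure ≥ 6 mo. — not met.
(b) no recent notice — not met.
(i) ≥ 6 at site — holds.
(ii) schedule shift > 8h — not satisfied.
(c): T AND F → false.
(2) = F OR F OR F = false.
Overall: T AND F → false.
Exception (< 30 days' notice) — not satisfied.
Result: main false OR exception false → false.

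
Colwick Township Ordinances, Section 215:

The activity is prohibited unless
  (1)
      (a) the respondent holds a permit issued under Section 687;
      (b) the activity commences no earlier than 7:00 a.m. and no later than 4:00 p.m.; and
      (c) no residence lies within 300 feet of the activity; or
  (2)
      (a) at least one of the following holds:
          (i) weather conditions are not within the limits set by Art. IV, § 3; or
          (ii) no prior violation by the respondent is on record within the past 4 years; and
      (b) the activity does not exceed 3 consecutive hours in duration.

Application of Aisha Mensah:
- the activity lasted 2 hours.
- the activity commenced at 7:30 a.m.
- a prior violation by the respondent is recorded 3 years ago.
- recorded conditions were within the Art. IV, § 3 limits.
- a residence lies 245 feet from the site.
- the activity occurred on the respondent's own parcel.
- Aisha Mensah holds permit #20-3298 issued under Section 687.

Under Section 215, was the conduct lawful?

(a) holds permit — holds.
(b) start within hours — satisfied.
(c) no residence in 300 ft — not met.
(1): T AND T AND F → false.
(i) not (weather ok) — not met.
(ii) no prior violation — not met.
(a): F OR F → false.
(b) ≤ 3 hrs duration — met.
(2) = F AND T = false.
Overall = F OR F = false.

No — unlawful.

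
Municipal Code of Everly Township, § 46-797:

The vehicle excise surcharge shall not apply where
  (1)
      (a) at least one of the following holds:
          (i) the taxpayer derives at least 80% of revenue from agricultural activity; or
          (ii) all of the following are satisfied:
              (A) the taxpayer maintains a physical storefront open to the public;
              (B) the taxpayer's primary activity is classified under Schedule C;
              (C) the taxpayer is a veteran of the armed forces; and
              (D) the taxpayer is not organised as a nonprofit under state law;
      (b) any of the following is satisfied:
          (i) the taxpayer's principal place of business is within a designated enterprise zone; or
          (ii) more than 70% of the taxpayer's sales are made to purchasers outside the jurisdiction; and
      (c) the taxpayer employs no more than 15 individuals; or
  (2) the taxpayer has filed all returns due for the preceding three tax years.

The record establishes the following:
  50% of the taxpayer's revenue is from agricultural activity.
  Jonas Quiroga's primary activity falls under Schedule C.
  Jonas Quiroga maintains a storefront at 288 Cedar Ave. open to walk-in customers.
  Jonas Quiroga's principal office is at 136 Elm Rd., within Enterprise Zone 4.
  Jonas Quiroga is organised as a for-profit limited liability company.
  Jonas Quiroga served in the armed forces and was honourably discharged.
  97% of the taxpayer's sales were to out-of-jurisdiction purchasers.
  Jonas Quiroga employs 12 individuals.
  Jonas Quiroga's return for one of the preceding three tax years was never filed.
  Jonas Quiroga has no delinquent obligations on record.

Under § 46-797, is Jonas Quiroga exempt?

Yes — exempt.

(i) ≥80% agricultural — not satisfied.
(A) has storefront — met.
(B) Schedule C activity — met.
(C) veteran — satisfied.
(D) not (nonprofit) — holds.
(ii): T AND T AND T AND T → true.
(a) = F OR T = true.
(i) in enterprise zone — holds.
(ii) >70% out-of-jur. sales — met.
(b) = T OR T = true.
(c) ≤ 15 employees — holds.
So (1) is satisfied (T AND T AND T).
(2) returns current — not met.
Overall: T OR F → true.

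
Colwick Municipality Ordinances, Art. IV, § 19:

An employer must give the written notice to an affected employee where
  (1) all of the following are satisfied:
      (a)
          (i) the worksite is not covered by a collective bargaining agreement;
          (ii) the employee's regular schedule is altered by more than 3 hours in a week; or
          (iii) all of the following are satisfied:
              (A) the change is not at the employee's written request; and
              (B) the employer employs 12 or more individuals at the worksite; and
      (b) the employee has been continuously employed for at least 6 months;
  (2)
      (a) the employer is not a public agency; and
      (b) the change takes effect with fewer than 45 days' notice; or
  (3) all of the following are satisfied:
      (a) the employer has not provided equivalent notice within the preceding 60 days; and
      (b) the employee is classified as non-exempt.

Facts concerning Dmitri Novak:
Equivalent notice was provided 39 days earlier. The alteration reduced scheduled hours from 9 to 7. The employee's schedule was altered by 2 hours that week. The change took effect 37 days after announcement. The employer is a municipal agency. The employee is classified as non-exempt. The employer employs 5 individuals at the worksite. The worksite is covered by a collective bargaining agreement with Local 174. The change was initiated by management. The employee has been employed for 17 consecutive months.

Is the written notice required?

(i) no CBA — not met.
(ii) schedule shift > 3h — fails.
(A) not employee-requested — met.
(B) ≥ 12 at site — not satisfied.
(iii): T AND F → false.
(a) = F OR F OR F = false.
(b) tenure ≥ 6 mo. — met.
(1): F AND T → false.
(a) not (public agency) — fails.
(b) < 45 days' notice — met.
(2): F AND T → false.
(a) no recent notice — not satisfied.
(b) non-exempt — holds.
So (3) is not satisfied (F AND T).
Overall: F OR F OR F → false.

No — not required.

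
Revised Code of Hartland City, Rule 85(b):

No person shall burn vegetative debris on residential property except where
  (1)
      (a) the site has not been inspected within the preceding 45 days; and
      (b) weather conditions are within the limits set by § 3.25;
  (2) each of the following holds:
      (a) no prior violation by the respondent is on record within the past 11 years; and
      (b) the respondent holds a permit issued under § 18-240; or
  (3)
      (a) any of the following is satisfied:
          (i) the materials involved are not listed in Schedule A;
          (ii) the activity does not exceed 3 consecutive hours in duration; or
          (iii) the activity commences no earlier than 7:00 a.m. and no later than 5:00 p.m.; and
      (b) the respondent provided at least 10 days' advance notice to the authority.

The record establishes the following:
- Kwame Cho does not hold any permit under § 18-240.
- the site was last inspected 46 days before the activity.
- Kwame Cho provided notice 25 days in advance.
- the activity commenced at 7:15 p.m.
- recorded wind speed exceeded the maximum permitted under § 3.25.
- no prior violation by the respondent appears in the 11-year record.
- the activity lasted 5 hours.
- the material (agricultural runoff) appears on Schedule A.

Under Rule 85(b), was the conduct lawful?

(a) not (site inspected) — met.
(b) weather ok — fails.
(1): T AND F → false.
(a) no prior violation — satisfied.
(b) holds permit — not satisfied.
(2): T AND F → false.
(i) not (Schedule A material) — fails.
(ii) ≤ 3 hrs duration — not met.
(iii) start within hours — not satisfied.
(a): F OR F OR F → false.
(b) ≥10 days' notice — met.
So (3) is not satisfied (F AND T).
Overall: F OR F OR F → false.

No — unlawful.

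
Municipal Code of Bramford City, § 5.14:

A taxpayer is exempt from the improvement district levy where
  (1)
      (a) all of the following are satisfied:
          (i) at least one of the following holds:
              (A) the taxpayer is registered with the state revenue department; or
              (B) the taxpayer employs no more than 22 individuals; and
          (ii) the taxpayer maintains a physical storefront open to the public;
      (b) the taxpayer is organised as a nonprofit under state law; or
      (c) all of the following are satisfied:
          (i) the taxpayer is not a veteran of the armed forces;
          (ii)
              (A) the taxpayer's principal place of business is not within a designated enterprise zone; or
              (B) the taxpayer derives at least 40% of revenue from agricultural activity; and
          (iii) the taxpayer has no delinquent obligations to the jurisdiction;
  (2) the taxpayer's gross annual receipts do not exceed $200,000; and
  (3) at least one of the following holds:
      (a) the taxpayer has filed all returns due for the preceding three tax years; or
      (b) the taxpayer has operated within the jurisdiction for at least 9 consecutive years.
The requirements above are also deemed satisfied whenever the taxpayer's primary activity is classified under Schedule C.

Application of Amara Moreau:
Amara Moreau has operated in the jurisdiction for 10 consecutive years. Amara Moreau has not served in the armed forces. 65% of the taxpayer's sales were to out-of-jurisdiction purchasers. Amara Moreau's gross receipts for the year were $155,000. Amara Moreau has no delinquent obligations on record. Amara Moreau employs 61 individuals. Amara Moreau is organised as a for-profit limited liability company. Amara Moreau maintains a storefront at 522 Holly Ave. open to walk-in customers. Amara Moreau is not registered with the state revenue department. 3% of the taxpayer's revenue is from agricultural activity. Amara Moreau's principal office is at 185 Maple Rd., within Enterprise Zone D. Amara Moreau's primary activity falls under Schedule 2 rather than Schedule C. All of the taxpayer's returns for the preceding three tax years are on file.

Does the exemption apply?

No — not exempt.

(A) state-registered — not met.
(B) ≤ 22 employees — not satisfied.
So (i) is not satisfied (F OR F).
(ii) has storefront — holds.
So (a) is not satisfied (F AND T).
(b) nonprofit — not satisfied.
(i) not (veteran) — satisfied.
(A) not (in enterprise zone) — not satisfied.
(B) ≥40% agricultural — fails.
(ii): F OR F → false.
(iii) no delinquency — holds.
So (c) is not satisfied (T AND F AND T).
(1): F OR F OR F → false.
(2) receipts ≤ $200,000 — met.
(a) returns current — holds.
(b) ≥ 9 yrs in jurisdiction — satisfied.
So (3) is satisfied (T OR T).
Overall: F AND T AND T → false.
Exception (Schedule C activity) — not satisfied.
Result: main false OR exception false → false.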